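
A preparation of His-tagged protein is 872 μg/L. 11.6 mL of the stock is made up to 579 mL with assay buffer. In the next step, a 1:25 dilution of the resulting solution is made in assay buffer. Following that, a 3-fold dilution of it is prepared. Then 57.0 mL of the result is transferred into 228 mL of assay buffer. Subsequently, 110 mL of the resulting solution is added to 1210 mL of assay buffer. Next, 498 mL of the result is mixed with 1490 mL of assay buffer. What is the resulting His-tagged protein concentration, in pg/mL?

0.973 pg/mL

Overall dilution factor = 49.91 × 25 × 3 × 5 × 12 × 3.992 = 8.97 × 10⁵.
872 μg/L / 8.97 × 10⁵ = 9.73 × 10⁻⁴ μg/L = 0.973 pg/mL.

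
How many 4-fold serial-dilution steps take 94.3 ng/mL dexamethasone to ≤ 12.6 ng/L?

7

Need 4ⁿ ≥ 7484, so n ≥ log(7484)/log(4) = 6.43.
Minimum whole steps: n = 7.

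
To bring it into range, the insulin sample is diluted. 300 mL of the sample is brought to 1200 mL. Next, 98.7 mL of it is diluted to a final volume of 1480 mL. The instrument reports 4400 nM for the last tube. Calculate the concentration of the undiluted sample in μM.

264 μM

Overall dilution factor = 4 × 14.99 = 60.0.
Original = 4400 nM × 60.0 = 2.64 × 10⁵ nM = 264 μM.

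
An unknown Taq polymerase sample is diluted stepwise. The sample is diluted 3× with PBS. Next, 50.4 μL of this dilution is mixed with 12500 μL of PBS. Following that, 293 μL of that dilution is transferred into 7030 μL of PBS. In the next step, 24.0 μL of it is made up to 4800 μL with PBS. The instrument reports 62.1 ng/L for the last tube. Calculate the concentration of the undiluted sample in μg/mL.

232 μg/mL

Overall dilution factor = 3 × 249.0 × 24.99 × 200 = 3.73 × 10⁶.
Original = 62.1 ng/L × 3.73 × 10⁶ = 2.32 × 10⁸ ng/L = 232 μg/mL.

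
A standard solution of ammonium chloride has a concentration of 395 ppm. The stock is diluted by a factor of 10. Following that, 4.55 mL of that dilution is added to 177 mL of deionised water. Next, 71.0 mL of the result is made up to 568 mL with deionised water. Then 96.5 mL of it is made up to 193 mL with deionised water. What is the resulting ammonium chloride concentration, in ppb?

61.9 ppb

Overall dilution factor = 10 × 39.90 × 8 × 2 = 6384.
395 ppm / 6384 = 0.0619 ppm = 61.9 ppb.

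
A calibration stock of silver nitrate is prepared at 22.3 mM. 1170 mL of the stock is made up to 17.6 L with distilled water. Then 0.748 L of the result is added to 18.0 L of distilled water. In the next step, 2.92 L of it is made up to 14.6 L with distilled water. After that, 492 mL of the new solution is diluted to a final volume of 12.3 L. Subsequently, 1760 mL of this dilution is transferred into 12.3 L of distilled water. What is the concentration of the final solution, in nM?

Overall dilution factor = 15.04 × 25.06 × 5 × 25 × 7.989 = 3.76 × 10⁵.
22.3 mM / 3.76 × 10⁵ = 5.92 × 10⁻⁵ mM = 59.2 nM.

59.2 nM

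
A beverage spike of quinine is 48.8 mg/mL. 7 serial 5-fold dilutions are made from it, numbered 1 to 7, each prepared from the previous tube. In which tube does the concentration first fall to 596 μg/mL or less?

tube 3

Tube n has concentration 48.8 mg/mL / 5ⁿ.
Need 5ⁿ ≥ 48.8 mg/mL / 596 μg/mL = 81.9, so n ≥ 2.74.
First such tube: n = 3.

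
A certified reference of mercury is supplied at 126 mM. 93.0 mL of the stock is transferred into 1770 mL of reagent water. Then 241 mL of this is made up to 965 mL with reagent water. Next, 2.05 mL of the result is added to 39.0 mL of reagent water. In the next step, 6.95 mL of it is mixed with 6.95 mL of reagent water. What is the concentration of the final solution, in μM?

Overall dilution factor = 20.03 × 4.004 × 20.02 × 2 = 3212.
126 mM / 3212 = 0.0392 mM = 39.2 μM.

39.2 μM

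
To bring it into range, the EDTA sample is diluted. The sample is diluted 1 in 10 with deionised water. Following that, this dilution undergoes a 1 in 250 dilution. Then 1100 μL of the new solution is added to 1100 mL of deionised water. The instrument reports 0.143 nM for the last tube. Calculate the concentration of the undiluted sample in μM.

Overall dilution factor = 10 × 250 × 1001 = 2.50 × 10⁶.
Original = 0.143 nM × 2.50 × 10⁶ = 3.58 × 10⁵ nM = 358 μM.

358 μM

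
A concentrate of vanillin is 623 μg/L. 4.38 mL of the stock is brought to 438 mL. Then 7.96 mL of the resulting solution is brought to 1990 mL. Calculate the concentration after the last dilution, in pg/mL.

Overall dilution factor = 100 × 250 = 2.50 × 10⁴.
623 μg/L / 2.50 × 10⁴ = 0.0249 μg/L = 24.9 pg/mL.

24.9 pg/mL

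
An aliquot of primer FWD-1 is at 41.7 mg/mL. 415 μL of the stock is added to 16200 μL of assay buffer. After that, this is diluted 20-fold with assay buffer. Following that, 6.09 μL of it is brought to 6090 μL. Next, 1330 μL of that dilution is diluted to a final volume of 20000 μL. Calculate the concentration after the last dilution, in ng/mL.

Overall dilution factor = 40.04 × 20 × 1000 × 15.04 = 1.20 × 10⁷.
41.7 mg/mL / 1.20 × 10⁷ = 3.46 × 10⁻⁶ mg/mL = 3.46 ng/mL.

3.46 ng/mL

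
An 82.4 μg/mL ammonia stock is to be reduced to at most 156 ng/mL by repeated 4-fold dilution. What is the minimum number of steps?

Need 4ⁿ ≥ 528, so n ≥ log(528)/log(4) = 4.52.
Minimum whole steps: n = 5.

5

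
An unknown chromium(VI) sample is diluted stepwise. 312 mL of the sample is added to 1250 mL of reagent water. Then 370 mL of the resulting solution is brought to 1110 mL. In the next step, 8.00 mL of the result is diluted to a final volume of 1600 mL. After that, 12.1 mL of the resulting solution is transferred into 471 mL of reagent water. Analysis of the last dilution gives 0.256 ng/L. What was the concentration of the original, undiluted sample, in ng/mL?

30.7 ng/mL

Overall dilution factor = 5.006 × 3 × 200 × 39.93 = 1.20 × 10⁵.
Original = 0.256 ng/L × 1.20 × 10⁵ = 3.07 × 10⁴ ng/L = 30.7 ng/mL.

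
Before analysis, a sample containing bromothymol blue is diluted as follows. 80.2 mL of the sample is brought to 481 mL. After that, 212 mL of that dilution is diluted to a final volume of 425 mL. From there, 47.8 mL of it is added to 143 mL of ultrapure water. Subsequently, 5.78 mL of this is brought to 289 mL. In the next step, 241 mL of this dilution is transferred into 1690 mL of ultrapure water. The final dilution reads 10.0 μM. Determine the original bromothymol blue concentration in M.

0.192 M

Overall dilution factor = 5.998 × 2.005 × 3.992 × 50 × 8.012 = 1.92 × 10⁴.
Original = 10.0 μM × 1.92 × 10⁴ = 1.92 × 10⁵ μM = 0.192 M.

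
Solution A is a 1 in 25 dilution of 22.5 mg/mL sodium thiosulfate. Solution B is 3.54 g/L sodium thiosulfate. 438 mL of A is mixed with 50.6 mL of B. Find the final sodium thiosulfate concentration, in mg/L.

1170 mg/L

C_A = 22.5 mg/mL / 25 = 0.900 mg/mL.
C_B = 3.54 g/L = 3.54 mg/mL.
C_mix = (C_A·V_A + C_B·V_B)/(V_A + V_B) = (0.900×438 + 3.54×50.6) / 488.6 = 1.17 mg/mL = 1170 mg/L.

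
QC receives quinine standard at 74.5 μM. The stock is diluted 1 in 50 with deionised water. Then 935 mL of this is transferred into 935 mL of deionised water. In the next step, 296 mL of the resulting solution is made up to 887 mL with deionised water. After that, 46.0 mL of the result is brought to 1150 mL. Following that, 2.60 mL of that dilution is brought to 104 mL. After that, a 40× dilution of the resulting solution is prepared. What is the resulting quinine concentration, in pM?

Overall dilution factor = 50 × 2 × 2.997 × 25 × 40 × 40 = 1.20 × 10⁷.
74.5 μM / 1.20 × 10⁷ = 6.22 × 10⁻⁶ μM = 6.22 pM.

6.22 pM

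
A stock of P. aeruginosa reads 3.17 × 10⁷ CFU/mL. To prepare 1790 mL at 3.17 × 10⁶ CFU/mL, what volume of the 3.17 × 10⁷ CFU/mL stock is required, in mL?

V₁ = C₂V₂/C₁ = 3.17 × 10⁶ × 1790 / 3.17 × 10⁷ = 179 mL.

179 mL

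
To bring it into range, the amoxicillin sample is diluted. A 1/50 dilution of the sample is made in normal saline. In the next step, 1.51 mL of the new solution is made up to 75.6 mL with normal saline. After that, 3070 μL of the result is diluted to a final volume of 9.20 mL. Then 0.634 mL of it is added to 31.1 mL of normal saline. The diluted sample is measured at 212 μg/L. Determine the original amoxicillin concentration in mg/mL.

Overall dilution factor = 50 × 50.07 × 2.997 × 50.05 = 3.75 × 10⁵.
Original = 212 μg/L × 3.75 × 10⁵ = 7.96 × 10⁷ μg/L = 79.6 mg/mL.

79.6 mg/mL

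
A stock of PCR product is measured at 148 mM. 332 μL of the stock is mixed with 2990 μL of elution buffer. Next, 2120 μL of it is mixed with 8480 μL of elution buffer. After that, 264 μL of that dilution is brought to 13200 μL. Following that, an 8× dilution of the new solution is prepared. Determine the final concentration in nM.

Overall dilution factor = 10.01 × 5 × 50 × 8 = 2.00 × 10⁴.
148 mM / 2.00 × 10⁴ = 7.40 × 10⁻³ mM = 7400 nM.

7400 nM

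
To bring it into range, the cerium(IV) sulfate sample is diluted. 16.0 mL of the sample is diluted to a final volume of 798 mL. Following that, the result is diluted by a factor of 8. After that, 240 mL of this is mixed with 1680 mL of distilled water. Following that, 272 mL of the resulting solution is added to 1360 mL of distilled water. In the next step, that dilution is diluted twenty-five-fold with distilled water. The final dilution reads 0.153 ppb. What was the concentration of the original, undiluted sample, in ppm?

Overall dilution factor = 49.88 × 8 × 8 × 6 × 25 = 4.79 × 10⁵.
Original = 0.153 ppb × 4.79 × 10⁵ = 7.33 × 10⁴ ppb = 73.3 ppm.

73.3 ppm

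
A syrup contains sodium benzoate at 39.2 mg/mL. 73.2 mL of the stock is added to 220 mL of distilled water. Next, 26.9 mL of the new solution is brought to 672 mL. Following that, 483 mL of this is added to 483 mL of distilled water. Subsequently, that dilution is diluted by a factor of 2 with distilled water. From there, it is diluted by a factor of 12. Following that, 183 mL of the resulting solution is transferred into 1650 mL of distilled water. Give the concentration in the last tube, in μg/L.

815 μg/L

Overall dilution factor = 4.005 × 24.98 × 2 × 2 × 12 × 10.02 = 4.81 × 10⁴.
39.2 mg/mL / 4.81 × 10⁴ = 8.15 × 10⁻⁴ mg/mL = 815 μg/L.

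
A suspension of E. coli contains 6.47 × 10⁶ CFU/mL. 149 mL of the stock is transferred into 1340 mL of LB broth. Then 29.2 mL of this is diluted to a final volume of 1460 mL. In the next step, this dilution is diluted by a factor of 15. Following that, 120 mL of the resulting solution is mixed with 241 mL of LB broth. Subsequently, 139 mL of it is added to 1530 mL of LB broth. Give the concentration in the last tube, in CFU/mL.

Overall dilution factor = 9.993 × 50 × 15 × 3.008 × 12.01 = 2.71 × 10⁵.
6.47 × 10⁶ CFU/mL / 2.71 × 10⁵ = 23.9 CFU/mL.

23.9 CFU/mL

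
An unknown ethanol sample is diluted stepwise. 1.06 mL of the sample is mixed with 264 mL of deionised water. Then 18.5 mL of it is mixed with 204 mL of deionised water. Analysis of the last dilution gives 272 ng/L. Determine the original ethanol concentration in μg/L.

818 μg/L

Overall dilution factor = 250.1 × 12.03 = 3007.
Original = 272 ng/L × 3007 = 8.18 × 10⁵ ng/L = 818 μg/L.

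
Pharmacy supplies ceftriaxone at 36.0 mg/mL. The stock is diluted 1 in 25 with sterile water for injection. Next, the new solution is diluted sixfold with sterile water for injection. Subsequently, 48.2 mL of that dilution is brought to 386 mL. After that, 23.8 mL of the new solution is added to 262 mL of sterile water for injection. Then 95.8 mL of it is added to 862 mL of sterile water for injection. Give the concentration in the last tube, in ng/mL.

Overall dilution factor = 25 × 6 × 8.008 × 12.01 × 9.998 = 1.44 × 10⁵.
36.0 mg/mL / 1.44 × 10⁵ = 2.50 × 10⁻⁴ mg/mL = 250 ng/mL.

250 ng/mL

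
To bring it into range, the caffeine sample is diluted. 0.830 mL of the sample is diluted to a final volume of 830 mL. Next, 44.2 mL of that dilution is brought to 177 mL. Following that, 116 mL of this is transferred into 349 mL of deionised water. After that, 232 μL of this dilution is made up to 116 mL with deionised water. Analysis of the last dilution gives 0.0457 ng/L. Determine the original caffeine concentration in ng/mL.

367 ng/mL

Overall dilution factor = 1000 × 4.005 × 4.009 × 500 = 8.03 × 10⁶.
Original = 0.0457 ng/L × 8.03 × 10⁶ = 3.67 × 10⁵ ng/L = 367 ng/mL.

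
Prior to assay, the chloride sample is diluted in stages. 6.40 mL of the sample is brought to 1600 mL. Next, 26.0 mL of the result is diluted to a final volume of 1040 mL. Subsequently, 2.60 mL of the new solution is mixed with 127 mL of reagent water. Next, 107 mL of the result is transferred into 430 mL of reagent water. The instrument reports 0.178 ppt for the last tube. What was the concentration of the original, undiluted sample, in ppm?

0.445 ppm

Overall dilution factor = 250 × 40 × 49.85 × 5.019 = 2.50 × 10⁶.
Original = 0.178 ppt × 2.50 × 10⁶ = 4.45 × 10⁵ ppt = 0.445 ppm.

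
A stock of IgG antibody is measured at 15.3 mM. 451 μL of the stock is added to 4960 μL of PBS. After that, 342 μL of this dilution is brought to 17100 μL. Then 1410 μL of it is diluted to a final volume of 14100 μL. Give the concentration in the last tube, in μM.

Overall dilution factor = 12.00 × 50 × 10 = 5999.
15.3 mM / 5999 = 2.55 × 10⁻³ mM = 2.55 μM.

2.55 μM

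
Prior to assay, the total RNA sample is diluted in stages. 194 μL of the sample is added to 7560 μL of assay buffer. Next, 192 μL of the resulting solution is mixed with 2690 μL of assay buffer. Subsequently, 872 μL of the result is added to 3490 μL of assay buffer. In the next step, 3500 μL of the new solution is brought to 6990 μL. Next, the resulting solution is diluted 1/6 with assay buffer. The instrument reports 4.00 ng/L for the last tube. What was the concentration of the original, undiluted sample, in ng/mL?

Overall dilution factor = 39.97 × 15.01 × 5.002 × 1.997 × 6 = 3.60 × 10⁴.
Original = 4.00 ng/L × 3.60 × 10⁴ = 1.44 × 10⁵ ng/L = 144 ng/mL.

144 ng/mL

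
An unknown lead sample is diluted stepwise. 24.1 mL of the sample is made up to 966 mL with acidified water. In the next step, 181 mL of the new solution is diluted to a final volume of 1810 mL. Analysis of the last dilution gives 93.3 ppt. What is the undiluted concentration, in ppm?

Overall dilution factor = 40.08 × 10 = 401.
Original = 93.3 ppt × 401 = 3.74 × 10⁴ ppt = 0.0374 ppm.

0.0374 ppm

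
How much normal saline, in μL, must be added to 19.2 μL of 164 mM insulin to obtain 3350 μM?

3350 μM = 3.35 mM.
V₂ = C₁V₁/C₂ = 164 × 19.2 / 3.35 = 940 μL.
Diluent to add = V₂ − V₁ = 940 − 19.2 = 921 μL.

921 μL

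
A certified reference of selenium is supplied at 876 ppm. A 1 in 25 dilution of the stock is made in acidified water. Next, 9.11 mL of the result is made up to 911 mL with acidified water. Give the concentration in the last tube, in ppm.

Overall dilution factor = 25 × 100 = 2500.
876 ppm / 2500 = 0.350 ppm.

0.350 ppm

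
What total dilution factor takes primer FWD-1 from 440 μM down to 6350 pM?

6.93 × 10⁴

Factor = C₀/C_target = 440 μM / 6350 pM = 6.93 × 10⁴.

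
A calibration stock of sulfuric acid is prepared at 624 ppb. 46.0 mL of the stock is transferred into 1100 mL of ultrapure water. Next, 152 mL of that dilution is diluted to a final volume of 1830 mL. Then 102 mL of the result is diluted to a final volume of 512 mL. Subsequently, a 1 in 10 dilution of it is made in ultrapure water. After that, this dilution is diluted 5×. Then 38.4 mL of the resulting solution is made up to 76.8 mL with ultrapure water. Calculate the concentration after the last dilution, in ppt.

Overall dilution factor = 24.91 × 12.04 × 5.020 × 10 × 5 × 2 = 1.51 × 10⁵.
624 ppb / 1.51 × 10⁵ = 4.14 × 10⁻³ ppb = 4.14 ppt.

4.14 ppt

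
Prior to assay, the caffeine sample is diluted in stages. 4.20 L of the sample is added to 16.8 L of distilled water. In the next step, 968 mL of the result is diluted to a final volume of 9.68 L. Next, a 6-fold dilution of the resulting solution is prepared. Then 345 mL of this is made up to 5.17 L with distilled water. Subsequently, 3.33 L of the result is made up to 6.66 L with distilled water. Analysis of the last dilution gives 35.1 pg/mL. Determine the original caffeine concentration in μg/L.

316 μg/L

Overall dilution factor = 5 × 10 × 6 × 14.99 × 2 = 8991.
Original = 35.1 pg/mL × 8991 = 3.16 × 10⁵ pg/mL = 316 μg/L.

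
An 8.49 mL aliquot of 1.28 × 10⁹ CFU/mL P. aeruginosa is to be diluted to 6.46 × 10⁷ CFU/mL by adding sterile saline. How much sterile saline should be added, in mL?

V₂ = C₁V₁/C₂ = 1.28 × 10⁹ × 8.49 / 6.46 × 10⁷ = 168 mL.
Diluent to add = V₂ − V₁ = 168 − 8.49 = 160 mL.

160 mL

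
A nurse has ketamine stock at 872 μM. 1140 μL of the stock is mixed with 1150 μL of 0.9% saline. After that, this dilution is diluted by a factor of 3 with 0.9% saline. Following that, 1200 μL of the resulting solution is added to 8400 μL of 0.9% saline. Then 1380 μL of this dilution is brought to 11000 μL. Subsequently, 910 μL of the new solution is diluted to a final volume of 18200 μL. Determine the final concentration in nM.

Overall dilution factor = 2.009 × 3 × 8 × 7.971 × 20 = 7686.
872 μM / 7686 = 0.113 μM = 113 nM.

113 nM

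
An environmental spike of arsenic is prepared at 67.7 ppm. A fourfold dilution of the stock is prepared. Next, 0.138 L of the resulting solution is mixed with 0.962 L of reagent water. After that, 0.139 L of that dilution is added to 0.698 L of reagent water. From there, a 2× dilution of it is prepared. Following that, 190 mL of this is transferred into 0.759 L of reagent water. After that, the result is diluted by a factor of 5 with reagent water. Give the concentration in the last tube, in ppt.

7060 ppt

Overall dilution factor = 4 × 7.971 × 6.022 × 2 × 4.995 × 5 = 9590.
67.7 ppm / 9590 = 7.06 × 10⁻³ ppm = 7060 ppt.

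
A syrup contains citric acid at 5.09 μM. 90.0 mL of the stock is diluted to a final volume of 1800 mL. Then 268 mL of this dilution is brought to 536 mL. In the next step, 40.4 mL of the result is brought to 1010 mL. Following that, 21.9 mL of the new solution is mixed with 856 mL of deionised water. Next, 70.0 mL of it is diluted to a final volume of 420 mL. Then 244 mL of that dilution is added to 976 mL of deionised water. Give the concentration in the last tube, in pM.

Overall dilution factor = 20 × 2 × 25 × 40.09 × 6 × 5 = 1.20 × 10⁶.
5.09 μM / 1.20 × 10⁶ = 4.23 × 10⁻⁶ μM = 4.23 pM.

4.23 pM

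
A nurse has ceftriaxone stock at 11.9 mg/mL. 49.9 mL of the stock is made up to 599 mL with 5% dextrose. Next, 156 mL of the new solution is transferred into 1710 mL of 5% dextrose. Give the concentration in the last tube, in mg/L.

82.9 mg/L

Overall dilution factor = 12.00 × 11.96 = 144.
11.9 mg/mL / 144 = 0.0829 mg/mL = 82.9 mg/L.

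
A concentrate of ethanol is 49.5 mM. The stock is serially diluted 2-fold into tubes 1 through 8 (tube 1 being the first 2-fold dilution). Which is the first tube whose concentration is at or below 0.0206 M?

Tube n has concentration 49.5 mM / 2ⁿ.
Need 2ⁿ ≥ 49.5 mM / 0.0206 M = 2.40, so n ≥ 1.26.
First such tube: n = 2.

tube 2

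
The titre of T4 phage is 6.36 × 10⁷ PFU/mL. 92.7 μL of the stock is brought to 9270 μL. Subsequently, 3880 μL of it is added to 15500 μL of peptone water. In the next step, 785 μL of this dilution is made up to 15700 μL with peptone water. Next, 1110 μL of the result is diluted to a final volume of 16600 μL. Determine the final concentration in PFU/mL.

426 PFU/mL

Overall dilution factor = 100 × 4.995 × 20 × 14.95 = 1.49 × 10⁵.
6.36 × 10⁷ PFU/mL / 1.49 × 10⁵ = 426 PFU/mL.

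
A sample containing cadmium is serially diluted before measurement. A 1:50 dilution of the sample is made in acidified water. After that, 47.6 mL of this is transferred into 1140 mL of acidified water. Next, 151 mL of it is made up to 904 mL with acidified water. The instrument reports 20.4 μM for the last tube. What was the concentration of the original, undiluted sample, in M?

0.152 M

Overall dilution factor = 50 × 24.95 × 5.987 = 7468.
Original = 20.4 μM × 7468 = 1.52 × 10⁵ μM = 0.152 M.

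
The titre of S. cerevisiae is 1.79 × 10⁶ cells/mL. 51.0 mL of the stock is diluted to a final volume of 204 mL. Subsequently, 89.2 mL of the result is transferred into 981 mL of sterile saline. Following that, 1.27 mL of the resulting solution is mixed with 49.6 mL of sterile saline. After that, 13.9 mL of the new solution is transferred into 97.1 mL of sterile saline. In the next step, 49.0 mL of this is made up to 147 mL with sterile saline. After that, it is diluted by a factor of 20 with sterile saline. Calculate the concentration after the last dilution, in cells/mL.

1.94 cells/mL

Overall dilution factor = 4 × 12.00 × 40.06 × 7.986 × 3 × 20 = 9.21 × 10⁵.
1.79 × 10⁶ cells/mL / 9.21 × 10⁵ = 1.94 cells/mL.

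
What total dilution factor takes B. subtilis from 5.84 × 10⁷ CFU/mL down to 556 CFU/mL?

Factor = C₀/C_target = 5.84 × 10⁷ CFU/mL / 556 CFU/mL = 1.05 × 10⁵.

1.05 × 10⁵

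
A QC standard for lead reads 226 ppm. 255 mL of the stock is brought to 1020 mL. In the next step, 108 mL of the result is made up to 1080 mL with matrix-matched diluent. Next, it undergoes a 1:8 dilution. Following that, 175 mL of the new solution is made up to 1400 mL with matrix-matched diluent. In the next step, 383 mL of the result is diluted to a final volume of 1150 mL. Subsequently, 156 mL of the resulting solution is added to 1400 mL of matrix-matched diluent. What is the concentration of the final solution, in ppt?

2950 ppt

Overall dilution factor = 4 × 10 × 8 × 8 × 3.003 × 9.974 = 7.67 × 10⁴.
226 ppm / 7.67 × 10⁴ = 2.95 × 10⁻³ ppm = 2950 ppt.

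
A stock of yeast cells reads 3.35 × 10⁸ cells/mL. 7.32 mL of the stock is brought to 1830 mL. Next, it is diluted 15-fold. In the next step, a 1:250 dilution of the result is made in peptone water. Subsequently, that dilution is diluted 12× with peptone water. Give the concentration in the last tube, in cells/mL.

Overall dilution factor = 250 × 15 × 250 × 12 = 1.12 × 10⁷.
3.35 × 10⁸ cells/mL / 1.12 × 10⁷ = 29.8 cells/mL.

29.8 cells/mL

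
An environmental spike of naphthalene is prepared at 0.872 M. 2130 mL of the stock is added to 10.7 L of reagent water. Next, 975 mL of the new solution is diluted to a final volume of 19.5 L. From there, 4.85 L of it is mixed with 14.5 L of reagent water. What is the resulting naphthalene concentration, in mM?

1.81 mM

Overall dilution factor = 6.023 × 20 × 3.990 = 481.
0.872 M / 481 = 1.81 × 10⁻³ M = 1.81 mM.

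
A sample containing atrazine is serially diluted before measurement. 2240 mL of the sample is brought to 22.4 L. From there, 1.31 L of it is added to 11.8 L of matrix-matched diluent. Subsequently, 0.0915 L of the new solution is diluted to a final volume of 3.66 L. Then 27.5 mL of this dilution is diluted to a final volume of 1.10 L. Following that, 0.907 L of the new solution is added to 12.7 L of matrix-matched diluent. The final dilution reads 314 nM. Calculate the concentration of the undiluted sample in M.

Overall dilution factor = 10 × 10.01 × 40 × 40 × 15.00 = 2.40 × 10⁶.
Original = 314 nM × 2.40 × 10⁶ = 7.54 × 10⁸ nM = 0.754 M.

0.754 M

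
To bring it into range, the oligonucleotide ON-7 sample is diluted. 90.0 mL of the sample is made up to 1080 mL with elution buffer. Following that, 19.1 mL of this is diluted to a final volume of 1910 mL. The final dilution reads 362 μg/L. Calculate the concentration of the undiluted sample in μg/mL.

434 μg/mL

Overall dilution factor = 12 × 100 = 1200.
Original = 362 μg/L × 1200 = 4.34 × 10⁵ μg/L = 434 μg/mL.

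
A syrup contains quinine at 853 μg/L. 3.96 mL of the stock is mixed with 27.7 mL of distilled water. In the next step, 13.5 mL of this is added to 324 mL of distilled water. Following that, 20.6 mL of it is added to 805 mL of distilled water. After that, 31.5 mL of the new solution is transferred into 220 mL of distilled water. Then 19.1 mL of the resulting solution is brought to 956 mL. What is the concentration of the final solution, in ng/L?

Overall dilution factor = 7.995 × 25 × 40.08 × 7.984 × 50.05 = 3.20 × 10⁶.
853 μg/L / 3.20 × 10⁶ = 2.66 × 10⁻⁴ μg/L = 0.266 ng/L.

0.266 ng/L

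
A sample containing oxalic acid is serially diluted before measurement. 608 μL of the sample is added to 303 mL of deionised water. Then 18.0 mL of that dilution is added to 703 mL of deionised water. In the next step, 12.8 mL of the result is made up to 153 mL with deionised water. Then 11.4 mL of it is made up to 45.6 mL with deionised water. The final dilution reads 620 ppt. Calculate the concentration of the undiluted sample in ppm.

593 ppm

Overall dilution factor = 499.4 × 40.06 × 11.95 × 4 = 9.56 × 10⁵.
Original = 620 ppt × 9.56 × 10⁵ = 5.93 × 10⁸ ppt = 593 ppm.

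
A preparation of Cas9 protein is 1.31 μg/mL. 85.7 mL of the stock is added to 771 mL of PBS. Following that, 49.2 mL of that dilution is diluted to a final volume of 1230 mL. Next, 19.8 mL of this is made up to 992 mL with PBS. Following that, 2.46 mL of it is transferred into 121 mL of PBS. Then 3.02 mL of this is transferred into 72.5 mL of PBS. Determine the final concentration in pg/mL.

0.0834 pg/mL

Overall dilution factor = 9.996 × 25 × 50.10 × 50.19 × 25.01 = 1.57 × 10⁷.
1.31 μg/mL / 1.57 × 10⁷ = 8.34 × 10⁻⁸ μg/mL = 0.0834 pg/mL.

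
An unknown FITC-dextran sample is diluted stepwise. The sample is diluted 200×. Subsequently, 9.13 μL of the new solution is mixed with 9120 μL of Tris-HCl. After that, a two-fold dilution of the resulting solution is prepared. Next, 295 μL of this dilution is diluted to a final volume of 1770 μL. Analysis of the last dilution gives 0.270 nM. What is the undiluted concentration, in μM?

Overall dilution factor = 200 × 999.9 × 2 × 6 = 2.40 × 10⁶.
Original = 0.270 nM × 2.40 × 10⁶ = 6.48 × 10⁵ nM = 648 μM.

648 μM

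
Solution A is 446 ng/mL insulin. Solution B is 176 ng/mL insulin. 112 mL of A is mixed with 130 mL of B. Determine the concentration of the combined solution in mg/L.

C_mix = (C_A·V_A + C_B·V_B)/(V_A + V_B) = (446×112 + 176×130) / 242.0 = 301 ng/mL = 0.301 mg/L.

0.301 mg/L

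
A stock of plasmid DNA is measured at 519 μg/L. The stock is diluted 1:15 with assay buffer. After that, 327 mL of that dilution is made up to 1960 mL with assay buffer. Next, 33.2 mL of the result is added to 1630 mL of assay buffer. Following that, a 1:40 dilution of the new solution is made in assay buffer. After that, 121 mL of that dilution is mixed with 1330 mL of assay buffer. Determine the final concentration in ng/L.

Overall dilution factor = 15 × 5.994 × 50.10 × 40 × 11.99 = 2.16 × 10⁶.
519 μg/L / 2.16 × 10⁶ = 2.40 × 10⁻⁴ μg/L = 0.240 ng/L.

0.240 ng/L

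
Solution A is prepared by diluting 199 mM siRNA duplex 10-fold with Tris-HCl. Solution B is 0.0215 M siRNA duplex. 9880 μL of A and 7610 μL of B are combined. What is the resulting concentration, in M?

0.0206 M

C_A = 199 mM / 10 = 19.9 mM.
C_B = 0.0215 M = 21.5 mM.
C_mix = (C_A·V_A + C_B·V_B)/(V_A + V_B) = (19.9×9880 + 21.5×7610) / 17490 = 20.6 mM = 0.0206 M.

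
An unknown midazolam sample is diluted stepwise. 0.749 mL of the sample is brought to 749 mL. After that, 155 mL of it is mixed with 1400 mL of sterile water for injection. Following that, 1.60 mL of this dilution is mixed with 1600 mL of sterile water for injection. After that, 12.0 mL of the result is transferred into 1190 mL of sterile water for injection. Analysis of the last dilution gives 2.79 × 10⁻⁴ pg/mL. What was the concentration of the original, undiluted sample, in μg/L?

281 μg/L

Overall dilution factor = 1000 × 10.03 × 1001 × 100.2 = 1.01 × 10⁹.
Original = 2.79 × 10⁻⁴ pg/mL × 1.01 × 10⁹ = 2.81 × 10⁵ pg/mL = 281 μg/L.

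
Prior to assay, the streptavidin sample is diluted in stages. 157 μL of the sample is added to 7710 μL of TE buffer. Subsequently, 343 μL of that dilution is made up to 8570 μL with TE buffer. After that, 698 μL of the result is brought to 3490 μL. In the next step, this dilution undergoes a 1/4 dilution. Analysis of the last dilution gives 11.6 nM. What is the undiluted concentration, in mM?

0.290 mM

Overall dilution factor = 50.11 × 24.99 × 5 × 4 = 2.50 × 10⁴.
Original = 11.6 nM × 2.50 × 10⁴ = 2.90 × 10⁵ nM = 0.290 mM.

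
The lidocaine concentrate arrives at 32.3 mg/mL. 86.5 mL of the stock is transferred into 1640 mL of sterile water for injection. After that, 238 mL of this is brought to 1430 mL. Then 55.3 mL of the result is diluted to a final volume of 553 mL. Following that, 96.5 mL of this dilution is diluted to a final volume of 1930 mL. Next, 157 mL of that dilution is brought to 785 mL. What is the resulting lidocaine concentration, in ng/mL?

Overall dilution factor = 19.96 × 6.008 × 10 × 20 × 5 = 1.20 × 10⁵.
32.3 mg/mL / 1.20 × 10⁵ = 2.69 × 10⁻⁴ mg/mL = 269 ng/mL.

269 ng/mL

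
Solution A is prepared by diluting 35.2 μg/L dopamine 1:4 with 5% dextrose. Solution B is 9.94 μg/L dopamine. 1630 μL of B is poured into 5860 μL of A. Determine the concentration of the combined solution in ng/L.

C_A = 35.2 μg/L / 4 = 8.80 μg/L.
C_mix = (C_A·V_A + C_B·V_B)/(V_A + V_B) = (8.80×5860 + 9.94×1630) / 7490 = 9.05 μg/L = 9050 ng/L.

9050 ng/L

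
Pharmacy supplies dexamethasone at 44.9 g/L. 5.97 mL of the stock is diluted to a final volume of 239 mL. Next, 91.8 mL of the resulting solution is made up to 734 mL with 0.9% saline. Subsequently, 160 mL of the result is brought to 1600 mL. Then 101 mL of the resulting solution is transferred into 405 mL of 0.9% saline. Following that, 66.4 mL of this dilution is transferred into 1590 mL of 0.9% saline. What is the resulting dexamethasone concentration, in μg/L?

112 μg/L

Overall dilution factor = 40.03 × 7.996 × 10 × 5.010 × 24.95 = 4.00 × 10⁵.
44.9 g/L / 4.00 × 10⁵ = 1.12 × 10⁻⁴ g/L = 112 μg/L.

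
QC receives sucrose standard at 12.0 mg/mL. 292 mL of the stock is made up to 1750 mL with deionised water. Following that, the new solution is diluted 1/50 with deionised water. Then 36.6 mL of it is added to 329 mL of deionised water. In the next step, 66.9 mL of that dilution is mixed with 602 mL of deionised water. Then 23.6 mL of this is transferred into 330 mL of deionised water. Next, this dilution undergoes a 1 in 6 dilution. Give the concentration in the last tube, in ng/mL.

Overall dilution factor = 5.993 × 50 × 9.989 × 9.999 × 14.98 × 6 = 2.69 × 10⁶.
12.0 mg/mL / 2.69 × 10⁶ = 4.46 × 10⁻⁶ mg/mL = 4.46 ng/mL.

4.46 ng/mL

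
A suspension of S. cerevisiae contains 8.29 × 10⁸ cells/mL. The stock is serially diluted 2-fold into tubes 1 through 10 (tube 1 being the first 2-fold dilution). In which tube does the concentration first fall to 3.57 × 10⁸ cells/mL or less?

Tube n has concentration 8.29 × 10⁸ cells/mL / 2ⁿ.
Need 2ⁿ ≥ 8.29 × 10⁸ cells/mL / 3.57 × 10⁸ cells/mL = 2.32, so n ≥ 1.22.
First such tube: n = 2.

tube 2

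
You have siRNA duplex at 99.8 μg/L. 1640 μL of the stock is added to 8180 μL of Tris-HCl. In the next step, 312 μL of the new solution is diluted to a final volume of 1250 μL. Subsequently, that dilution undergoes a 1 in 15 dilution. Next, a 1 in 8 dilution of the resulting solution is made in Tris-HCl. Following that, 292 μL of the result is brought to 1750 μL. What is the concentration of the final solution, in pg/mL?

5.78 pg/mL

Overall dilution factor = 5.988 × 4.006 × 15 × 8 × 5.993 = 1.73 × 10⁴.
99.8 μg/L / 1.73 × 10⁴ = 5.78 × 10⁻³ μg/L = 5.78 pg/mL.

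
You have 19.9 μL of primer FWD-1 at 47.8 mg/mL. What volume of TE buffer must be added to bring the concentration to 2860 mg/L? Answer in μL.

313 μL

2860 mg/L = 2.86 mg/mL.
V₂ = C₁V₁/C₂ = 47.8 × 19.9 / 2.86 = 333 μL.
Diluent to add = V₂ − V₁ = 333 − 19.9 = 313 μL.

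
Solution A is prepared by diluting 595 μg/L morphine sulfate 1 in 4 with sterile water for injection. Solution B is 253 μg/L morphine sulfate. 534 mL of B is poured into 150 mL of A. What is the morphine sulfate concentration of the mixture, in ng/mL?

230 ng/mL

C_A = 595 μg/L / 4 = 149 μg/L.
C_mix = (C_A·V_A + C_B·V_B)/(V_A + V_B) = (149×150 + 253×534) / 684.0 = 230 μg/L = 230 ng/mL.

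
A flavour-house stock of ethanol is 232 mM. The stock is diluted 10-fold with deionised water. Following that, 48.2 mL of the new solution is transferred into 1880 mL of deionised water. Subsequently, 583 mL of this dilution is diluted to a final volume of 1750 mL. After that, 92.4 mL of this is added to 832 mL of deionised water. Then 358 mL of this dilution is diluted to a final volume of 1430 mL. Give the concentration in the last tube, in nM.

4830 nM

Overall dilution factor = 10 × 40.00 × 3.002 × 10.00 × 3.994 = 4.80 × 10⁴.
232 mM / 4.80 × 10⁴ = 4.83 × 10⁻³ mM = 4830 nM.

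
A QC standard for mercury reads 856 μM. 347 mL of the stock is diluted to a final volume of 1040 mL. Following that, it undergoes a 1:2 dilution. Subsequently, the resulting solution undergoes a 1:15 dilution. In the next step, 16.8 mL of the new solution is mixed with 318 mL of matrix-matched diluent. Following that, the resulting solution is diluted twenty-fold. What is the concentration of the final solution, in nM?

Overall dilution factor = 2.997 × 2 × 15 × 19.93 × 20 = 3.58 × 10⁴.
856 μM / 3.58 × 10⁴ = 0.0239 μM = 23.9 nM.

23.9 nM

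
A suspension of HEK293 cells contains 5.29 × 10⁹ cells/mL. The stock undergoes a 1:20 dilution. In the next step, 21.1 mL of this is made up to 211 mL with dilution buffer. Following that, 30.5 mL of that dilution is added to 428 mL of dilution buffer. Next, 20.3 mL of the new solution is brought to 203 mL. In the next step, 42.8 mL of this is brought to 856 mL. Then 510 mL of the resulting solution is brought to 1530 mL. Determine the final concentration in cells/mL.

2930 cells/mL

Overall dilution factor = 20 × 10 × 15.03 × 10 × 20 × 3 = 1.80 × 10⁶.
5.29 × 10⁹ cells/mL / 1.80 × 10⁶ = 2930 cells/mL.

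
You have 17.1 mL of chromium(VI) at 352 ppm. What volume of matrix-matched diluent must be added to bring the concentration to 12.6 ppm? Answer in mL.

461 mL

V₂ = C₁V₁/C₂ = 352 × 17.1 / 12.6 = 478 mL.
Diluent to add = V₂ − V₁ = 478 − 17.1 = 461 mL.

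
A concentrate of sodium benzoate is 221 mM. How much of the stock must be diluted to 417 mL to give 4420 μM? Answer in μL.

8340 μL

4420 μM = 4.42 mM.
V₁ = C₂V₂/C₁ = 4.42 × 417 / 221 = 8.34 mL = 8340 μL.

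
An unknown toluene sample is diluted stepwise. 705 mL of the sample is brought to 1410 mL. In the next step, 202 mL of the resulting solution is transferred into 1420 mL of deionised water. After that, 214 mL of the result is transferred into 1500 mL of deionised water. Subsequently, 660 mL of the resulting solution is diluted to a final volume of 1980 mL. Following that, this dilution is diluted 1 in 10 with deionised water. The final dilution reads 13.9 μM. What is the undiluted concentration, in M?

Overall dilution factor = 2 × 8.030 × 8.009 × 3 × 10 = 3859.
Original = 13.9 μM × 3859 = 5.36 × 10⁴ μM = 0.0536 M.

0.0536 M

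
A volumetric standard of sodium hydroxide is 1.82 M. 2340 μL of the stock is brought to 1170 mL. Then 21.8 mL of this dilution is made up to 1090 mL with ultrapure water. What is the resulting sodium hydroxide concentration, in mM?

Overall dilution factor = 500 × 50 = 2.50 × 10⁴.
1.82 M / 2.50 × 10⁴ = 7.28 × 10⁻⁵ M = 0.0728 mM.

0.0728 mM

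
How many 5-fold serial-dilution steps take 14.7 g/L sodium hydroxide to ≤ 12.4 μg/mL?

5

Need 5ⁿ ≥ 1185, so n ≥ log(1185)/log(5) = 4.40.
Minimum whole steps: n = 5.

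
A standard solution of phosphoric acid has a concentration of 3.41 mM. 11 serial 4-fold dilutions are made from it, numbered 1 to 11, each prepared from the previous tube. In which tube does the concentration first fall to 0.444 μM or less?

Tube n has concentration 3.41 mM / 4ⁿ.
Need 4ⁿ ≥ 3.41 mM / 0.444 μM = 7680, so n ≥ 6.45.
First such tube: n = 7.

tube 7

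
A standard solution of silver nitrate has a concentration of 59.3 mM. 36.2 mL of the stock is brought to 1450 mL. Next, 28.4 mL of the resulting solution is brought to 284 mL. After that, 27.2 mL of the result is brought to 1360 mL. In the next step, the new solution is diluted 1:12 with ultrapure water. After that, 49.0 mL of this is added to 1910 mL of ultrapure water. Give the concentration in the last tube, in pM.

Overall dilution factor = 40.06 × 10 × 50 × 12 × 39.98 = 9.61 × 10⁶.
59.3 mM / 9.61 × 10⁶ = 6.17 × 10⁻⁶ mM = 6170 pM.

6170 pM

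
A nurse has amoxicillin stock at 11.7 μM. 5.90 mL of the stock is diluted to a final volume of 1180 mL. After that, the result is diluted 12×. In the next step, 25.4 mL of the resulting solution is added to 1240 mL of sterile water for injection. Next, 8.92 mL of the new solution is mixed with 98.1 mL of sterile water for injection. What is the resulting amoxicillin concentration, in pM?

Overall dilution factor = 200 × 12 × 49.82 × 12.00 = 1.43 × 10⁶.
11.7 μM / 1.43 × 10⁶ = 8.16 × 10⁻⁶ μM = 8.16 pM.

8.16 pM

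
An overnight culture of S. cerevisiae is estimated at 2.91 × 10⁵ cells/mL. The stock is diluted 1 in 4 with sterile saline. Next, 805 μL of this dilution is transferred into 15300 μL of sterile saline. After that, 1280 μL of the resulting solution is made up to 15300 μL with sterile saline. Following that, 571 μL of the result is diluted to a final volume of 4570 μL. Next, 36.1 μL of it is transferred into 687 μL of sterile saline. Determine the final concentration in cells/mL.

Overall dilution factor = 4 × 20.01 × 11.95 × 8.004 × 20.03 = 1.53 × 10⁵.
2.91 × 10⁵ cells/mL / 1.53 × 10⁵ = 1.90 cells/mL.

1.90 cells/mL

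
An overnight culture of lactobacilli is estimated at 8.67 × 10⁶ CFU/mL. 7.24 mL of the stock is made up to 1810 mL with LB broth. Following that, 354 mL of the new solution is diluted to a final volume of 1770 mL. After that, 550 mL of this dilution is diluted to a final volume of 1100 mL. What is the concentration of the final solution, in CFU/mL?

3470 CFU/mL

Overall dilution factor = 250 × 5 × 2 = 2500.
8.67 × 10⁶ CFU/mL / 2500 = 3470 CFU/mL.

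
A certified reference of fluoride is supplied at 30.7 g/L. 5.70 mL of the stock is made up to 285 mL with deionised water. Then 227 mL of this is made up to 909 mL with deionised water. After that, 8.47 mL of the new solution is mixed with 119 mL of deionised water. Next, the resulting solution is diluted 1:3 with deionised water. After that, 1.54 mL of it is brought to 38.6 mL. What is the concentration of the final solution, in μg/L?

135 μg/L

Overall dilution factor = 50 × 4.004 × 15.05 × 3 × 25.06 = 2.27 × 10⁵.
30.7 g/L / 2.27 × 10⁵ = 1.35 × 10⁻⁴ g/L = 135 μg/L.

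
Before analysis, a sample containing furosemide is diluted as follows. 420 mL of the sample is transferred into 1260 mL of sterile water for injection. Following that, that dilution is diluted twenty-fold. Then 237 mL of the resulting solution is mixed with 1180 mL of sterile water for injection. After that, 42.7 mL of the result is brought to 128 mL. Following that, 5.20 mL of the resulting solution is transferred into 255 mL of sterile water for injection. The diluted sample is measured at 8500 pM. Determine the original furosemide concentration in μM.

Overall dilution factor = 4 × 20 × 5.979 × 2.998 × 50.04 = 7.17 × 10⁴.
Original = 8500 pM × 7.17 × 10⁴ = 6.10 × 10⁸ pM = 610 μM.

610 μM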